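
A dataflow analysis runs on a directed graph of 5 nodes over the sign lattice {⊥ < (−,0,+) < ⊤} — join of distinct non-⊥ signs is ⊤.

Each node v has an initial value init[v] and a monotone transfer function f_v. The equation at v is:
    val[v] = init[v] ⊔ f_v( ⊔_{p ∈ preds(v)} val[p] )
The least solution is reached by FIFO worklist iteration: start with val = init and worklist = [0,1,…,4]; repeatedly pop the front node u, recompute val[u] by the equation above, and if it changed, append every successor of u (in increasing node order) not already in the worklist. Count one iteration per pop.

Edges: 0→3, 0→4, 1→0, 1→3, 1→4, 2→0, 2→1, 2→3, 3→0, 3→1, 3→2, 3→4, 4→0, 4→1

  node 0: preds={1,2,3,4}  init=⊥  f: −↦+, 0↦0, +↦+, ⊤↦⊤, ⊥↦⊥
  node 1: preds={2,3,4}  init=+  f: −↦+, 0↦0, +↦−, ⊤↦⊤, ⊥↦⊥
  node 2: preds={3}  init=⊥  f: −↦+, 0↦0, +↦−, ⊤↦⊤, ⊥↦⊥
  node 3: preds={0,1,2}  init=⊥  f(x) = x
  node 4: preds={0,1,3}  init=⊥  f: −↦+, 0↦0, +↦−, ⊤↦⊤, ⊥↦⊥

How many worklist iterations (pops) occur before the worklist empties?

Iteration log — 16 steps:
  step 1. node 0  ⊔preds=+  new=+  old=⊥  +wl: 
  step 2. node 1  ⊔preds=⊥  new=+  stable
  step 3. node 2  ⊔preds=⊥  new=⊥  stable
  step 4. node 3  ⊔preds=+  new=+  old=⊥  +wl: 0,1,2
  step 5. node 4  ⊔preds=+  new=−  old=⊥  +wl: 
  step 6. node 0  ⊔preds=⊤  new=⊤  old=+  +wl: 3,4
  step 7. node 1  ⊔preds=⊤  new=⊤  old=+  +wl: 0
  step 8. node 2  ⊔preds=+  new=−  old=⊥  +wl: 1
  step 9. node 3  ⊔preds=⊤  new=⊤  old=+  +wl: 2
  step 10. node 4  ⊔preds=⊤  new=⊤  old=−  +wl: 
  step 11. node 0  ⊔preds=⊤  new=⊤  stable
  step 12. node 1  ⊔preds=⊤  new=⊤  stable
  step 13. node 2  ⊔preds=⊤  new=⊤  old=−  +wl: 0,1,3
  step 14. node 0  ⊔preds=⊤  new=⊤  stable
  step 15. node 1  ⊔preds=⊤  new=⊤  stable
  step 16. node 3  ⊔preds=⊤  new=⊤  stable

Least fixpoint reached:
  node 0: ⊤
  node 1: ⊤
  node 2: ⊤
  node 3: ⊤
  node 4: ⊤

16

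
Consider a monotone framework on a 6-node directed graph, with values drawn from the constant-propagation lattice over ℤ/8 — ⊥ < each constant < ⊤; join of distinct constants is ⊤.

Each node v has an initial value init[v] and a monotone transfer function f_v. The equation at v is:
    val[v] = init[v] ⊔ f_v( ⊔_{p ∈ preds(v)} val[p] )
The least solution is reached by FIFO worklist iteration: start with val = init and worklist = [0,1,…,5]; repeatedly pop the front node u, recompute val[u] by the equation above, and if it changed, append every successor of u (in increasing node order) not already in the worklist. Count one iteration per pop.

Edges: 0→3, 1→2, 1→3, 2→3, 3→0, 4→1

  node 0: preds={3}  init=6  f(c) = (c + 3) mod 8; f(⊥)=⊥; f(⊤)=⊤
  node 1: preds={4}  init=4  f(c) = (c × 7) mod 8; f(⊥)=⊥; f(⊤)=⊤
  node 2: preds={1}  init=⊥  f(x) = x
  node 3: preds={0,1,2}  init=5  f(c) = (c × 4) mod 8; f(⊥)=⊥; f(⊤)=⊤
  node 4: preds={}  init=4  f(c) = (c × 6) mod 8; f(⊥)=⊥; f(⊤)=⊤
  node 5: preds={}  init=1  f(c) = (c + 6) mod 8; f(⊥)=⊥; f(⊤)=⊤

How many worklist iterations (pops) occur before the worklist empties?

Trace (7 dequeues):
  [1] u=0 | in 5 | out ⊤ | prev 6 | push {}
  [2] u=1 | in 4 | out 4 | ==
  [3] u=2 | in 4 | out 4 | prev ⊥ | push {}
  [4] u=3 | in ⊤ | out ⊤ | prev 5 | push {0}
  [5] u=4 | in ⊥ | out 4 | ==
  [6] u=5 | in ⊥ | out 1 | ==
  [7] u=0 | in ⊤ | out ⊤ | ==

Converged values:
  [0] ⊤
  [1] 4
  [2] 4
  [3] ⊤
  [4] 4
  [5] 1

7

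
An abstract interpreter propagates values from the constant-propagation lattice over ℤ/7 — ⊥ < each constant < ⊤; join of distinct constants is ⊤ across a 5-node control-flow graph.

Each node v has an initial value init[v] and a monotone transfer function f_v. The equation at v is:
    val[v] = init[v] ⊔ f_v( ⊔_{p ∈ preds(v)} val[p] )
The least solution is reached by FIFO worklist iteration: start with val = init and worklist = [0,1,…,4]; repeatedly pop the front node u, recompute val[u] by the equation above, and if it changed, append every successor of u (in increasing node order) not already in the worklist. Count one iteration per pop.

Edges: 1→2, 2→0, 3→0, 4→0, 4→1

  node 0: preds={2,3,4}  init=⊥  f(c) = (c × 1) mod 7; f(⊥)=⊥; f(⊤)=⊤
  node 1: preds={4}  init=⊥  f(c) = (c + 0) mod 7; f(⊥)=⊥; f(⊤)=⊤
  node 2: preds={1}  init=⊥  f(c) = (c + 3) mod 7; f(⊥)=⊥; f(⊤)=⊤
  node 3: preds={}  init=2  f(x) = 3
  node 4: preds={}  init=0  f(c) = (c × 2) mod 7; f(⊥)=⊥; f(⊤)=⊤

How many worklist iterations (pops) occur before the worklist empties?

6

Worklist (6 pops):
  #1 pop 0: in=⊤ → ⊤ (was ⊥); enqueue []
  #2 pop 1: in=0 → 0 (was ⊥); enqueue []
  #3 pop 2: in=0 → 3 (was ⊥); enqueue [0]
  #4 pop 3: in=⊥ → ⊤ (was 2); enqueue []
  #5 pop 4: in=⊥ → 0 (no change)
  #6 pop 0: in=⊤ → ⊤ (no change)

Fixpoint:
  val[0] = ⊤
  val[1] = 0
  val[2] = 3
  val[3] = ⊤
  val[4] = 0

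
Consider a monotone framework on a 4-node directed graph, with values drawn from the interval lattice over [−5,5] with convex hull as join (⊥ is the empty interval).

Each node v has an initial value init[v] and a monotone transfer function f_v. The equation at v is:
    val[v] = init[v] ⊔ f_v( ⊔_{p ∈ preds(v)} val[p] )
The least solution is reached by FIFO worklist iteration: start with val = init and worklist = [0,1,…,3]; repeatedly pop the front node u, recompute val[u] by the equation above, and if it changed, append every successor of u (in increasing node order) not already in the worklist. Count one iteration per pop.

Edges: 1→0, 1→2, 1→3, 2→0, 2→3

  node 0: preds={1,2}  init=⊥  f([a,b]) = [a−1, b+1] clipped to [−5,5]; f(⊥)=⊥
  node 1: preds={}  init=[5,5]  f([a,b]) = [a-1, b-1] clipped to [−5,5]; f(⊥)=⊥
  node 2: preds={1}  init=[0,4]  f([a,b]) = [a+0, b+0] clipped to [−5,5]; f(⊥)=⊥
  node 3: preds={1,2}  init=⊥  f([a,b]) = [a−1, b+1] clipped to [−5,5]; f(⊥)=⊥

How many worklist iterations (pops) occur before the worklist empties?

Worklist (5 pops):
  #1 pop 0: in=[0,5] → [-1,5] (was ⊥); enqueue []
  #2 pop 1: in=⊥ → [5,5] (no change)
  #3 pop 2: in=[5,5] → [0,5] (was [0,4]); enqueue [0]
  #4 pop 3: in=[0,5] → [-1,5] (was ⊥); enqueue []
  #5 pop 0: in=[0,5] → [-1,5] (no change)

Fixpoint:
  val[0] = [-1,5]
  val[1] = [5,5]
  val[2] = [0,5]
  val[3] = [-1,5]

5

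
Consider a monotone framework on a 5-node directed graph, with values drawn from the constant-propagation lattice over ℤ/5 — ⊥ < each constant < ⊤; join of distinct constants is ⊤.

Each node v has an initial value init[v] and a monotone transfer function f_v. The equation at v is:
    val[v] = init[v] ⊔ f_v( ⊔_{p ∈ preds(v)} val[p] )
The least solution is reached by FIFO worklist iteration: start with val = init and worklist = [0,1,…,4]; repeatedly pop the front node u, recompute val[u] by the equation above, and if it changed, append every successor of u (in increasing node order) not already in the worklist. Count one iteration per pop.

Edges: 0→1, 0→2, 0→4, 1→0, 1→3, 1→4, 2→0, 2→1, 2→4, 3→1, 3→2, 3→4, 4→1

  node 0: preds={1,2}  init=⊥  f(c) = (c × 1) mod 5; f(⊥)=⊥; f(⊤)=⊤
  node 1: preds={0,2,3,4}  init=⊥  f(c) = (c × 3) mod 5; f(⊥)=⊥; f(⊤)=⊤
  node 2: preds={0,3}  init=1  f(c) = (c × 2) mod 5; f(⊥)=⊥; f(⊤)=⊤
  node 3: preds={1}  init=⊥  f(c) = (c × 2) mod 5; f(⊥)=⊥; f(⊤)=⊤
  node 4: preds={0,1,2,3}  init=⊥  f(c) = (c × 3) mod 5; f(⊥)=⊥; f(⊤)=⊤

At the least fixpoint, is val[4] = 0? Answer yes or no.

no

Iteration log — 14 steps:
  step 1. node 0  ⊔preds=1  new=1  old=⊥  +wl: 
  step 2. node 1  ⊔preds=1  new=3  old=⊥  +wl: 0
  step 3. node 2  ⊔preds=1  new=⊤  old=1  +wl: 1
  step 4. node 3  ⊔preds=3  new=1  old=⊥  +wl: 2
  step 5. node 4  ⊔preds=⊤  new=⊤  old=⊥  +wl: 
  step 6. node 0  ⊔preds=⊤  new=⊤  old=1  +wl: 4
  step 7. node 1  ⊔preds=⊤  new=⊤  old=3  +wl: 0,3
  step 8. node 2  ⊔preds=⊤  new=⊤  stable
  step 9. node 4  ⊔preds=⊤  new=⊤  stable
  step 10. node 0  ⊔preds=⊤  new=⊤  stable
  step 11. node 3  ⊔preds=⊤  new=⊤  old=1  +wl: 1,2,4
  step 12. node 1  ⊔preds=⊤  new=⊤  stable
  step 13. node 2  ⊔preds=⊤  new=⊤  stable
  step 14. node 4  ⊔preds=⊤  new=⊤  stable

Least fixpoint reached:
  node 0: ⊤
  node 1: ⊤
  node 2: ⊤
  node 3: ⊤
  node 4: ⊤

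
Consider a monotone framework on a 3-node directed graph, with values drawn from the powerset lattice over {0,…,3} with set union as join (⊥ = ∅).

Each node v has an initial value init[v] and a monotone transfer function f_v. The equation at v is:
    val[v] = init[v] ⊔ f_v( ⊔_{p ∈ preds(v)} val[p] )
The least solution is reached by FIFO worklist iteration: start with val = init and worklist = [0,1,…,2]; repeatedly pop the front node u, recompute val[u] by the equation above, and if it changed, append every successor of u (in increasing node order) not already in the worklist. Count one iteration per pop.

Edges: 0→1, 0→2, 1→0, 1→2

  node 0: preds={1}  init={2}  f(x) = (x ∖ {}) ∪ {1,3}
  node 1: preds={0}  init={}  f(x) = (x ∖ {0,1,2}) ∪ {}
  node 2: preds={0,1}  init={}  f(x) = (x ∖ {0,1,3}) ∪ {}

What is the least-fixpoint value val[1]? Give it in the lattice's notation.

Iteration log — 4 steps:
  step 1. node 0  ⊔preds={}  new={1,2,3}  old={2}  +wl: 
  step 2. node 1  ⊔preds={1,2,3}  new={3}  old={}  +wl: 0
  step 3. node 2  ⊔preds={1,2,3}  new={2}  old={}  +wl: 
  step 4. node 0  ⊔preds={3}  new={1,2,3}  stable

Least fixpoint reached:
  node 0: {1,2,3}
  node 1: {3}
  node 2: {2}

{3}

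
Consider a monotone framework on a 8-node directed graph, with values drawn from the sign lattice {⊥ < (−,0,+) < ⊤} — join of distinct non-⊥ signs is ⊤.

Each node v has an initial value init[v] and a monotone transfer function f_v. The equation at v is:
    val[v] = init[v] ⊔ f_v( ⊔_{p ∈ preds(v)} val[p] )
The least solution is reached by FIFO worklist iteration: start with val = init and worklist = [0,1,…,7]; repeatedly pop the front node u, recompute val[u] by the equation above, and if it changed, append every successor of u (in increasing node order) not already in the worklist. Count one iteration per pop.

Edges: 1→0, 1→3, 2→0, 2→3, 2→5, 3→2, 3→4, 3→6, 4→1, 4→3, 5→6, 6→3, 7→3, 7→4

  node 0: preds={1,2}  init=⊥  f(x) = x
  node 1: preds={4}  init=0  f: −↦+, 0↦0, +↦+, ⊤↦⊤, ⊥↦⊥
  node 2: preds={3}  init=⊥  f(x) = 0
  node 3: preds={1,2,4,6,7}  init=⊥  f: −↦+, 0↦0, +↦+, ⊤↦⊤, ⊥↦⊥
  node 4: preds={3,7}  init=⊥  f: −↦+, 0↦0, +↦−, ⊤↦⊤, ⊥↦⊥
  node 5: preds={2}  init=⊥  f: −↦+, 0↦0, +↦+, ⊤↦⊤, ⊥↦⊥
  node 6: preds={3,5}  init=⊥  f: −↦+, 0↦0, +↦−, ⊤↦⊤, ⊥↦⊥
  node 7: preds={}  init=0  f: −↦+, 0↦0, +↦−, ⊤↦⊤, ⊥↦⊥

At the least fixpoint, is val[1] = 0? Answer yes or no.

Iteration log — 12 steps:
  step 1. node 0  ⊔preds=0  new=0  old=⊥  +wl: 
  step 2. node 1  ⊔preds=⊥  new=0  stable
  step 3. node 2  ⊔preds=⊥  new=0  old=⊥  +wl: 0
  step 4. node 3  ⊔preds=0  new=0  old=⊥  +wl: 2
  step 5. node 4  ⊔preds=0  new=0  old=⊥  +wl: 1,3
  step 6. node 5  ⊔preds=0  new=0  old=⊥  +wl: 
  step 7. node 6  ⊔preds=0  new=0  old=⊥  +wl: 
  step 8. node 7  ⊔preds=⊥  new=0  stable
  step 9. node 0  ⊔preds=0  new=0  stable
  step 10. node 2  ⊔preds=0  new=0  stable
  step 11. node 1  ⊔preds=0  new=0  stable
  step 12. node 3  ⊔preds=0  new=0  stable

Least fixpoint reached:
  node 0: 0
  node 1: 0
  node 2: 0
  node 3: 0
  node 4: 0
  node 5: 0
  node 6: 0
  node 7: 0

yes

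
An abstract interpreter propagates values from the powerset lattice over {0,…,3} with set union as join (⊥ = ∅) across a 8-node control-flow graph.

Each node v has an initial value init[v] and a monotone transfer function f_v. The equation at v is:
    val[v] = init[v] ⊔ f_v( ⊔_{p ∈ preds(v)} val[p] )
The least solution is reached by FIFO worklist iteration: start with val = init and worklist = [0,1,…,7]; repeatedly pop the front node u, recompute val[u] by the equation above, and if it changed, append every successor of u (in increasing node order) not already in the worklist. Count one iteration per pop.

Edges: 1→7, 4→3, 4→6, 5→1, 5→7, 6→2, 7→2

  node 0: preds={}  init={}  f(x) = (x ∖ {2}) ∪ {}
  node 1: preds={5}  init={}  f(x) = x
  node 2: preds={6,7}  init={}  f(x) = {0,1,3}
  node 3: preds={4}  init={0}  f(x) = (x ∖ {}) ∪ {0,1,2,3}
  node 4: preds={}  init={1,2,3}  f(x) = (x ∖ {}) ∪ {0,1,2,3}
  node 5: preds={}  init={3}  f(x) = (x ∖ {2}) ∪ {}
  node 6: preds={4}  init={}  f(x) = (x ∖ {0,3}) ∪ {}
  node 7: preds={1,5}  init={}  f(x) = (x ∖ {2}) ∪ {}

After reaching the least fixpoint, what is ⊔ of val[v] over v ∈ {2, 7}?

{0,1,3}

Worklist (10 pops):
  #1 pop 0: in={} → {} (no change)
  #2 pop 1: in={3} → {3} (was {}); enqueue []
  #3 pop 2: in={} → {0,1,3} (was {}); enqueue []
  #4 pop 3: in={1,2,3} → {0,1,2,3} (was {0}); enqueue []
  #5 pop 4: in={} → {0,1,2,3} (was {1,2,3}); enqueue [3]
  #6 pop 5: in={} → {3} (no change)
  #7 pop 6: in={0,1,2,3} → {1,2} (was {}); enqueue [2]
  #8 pop 7: in={3} → {3} (was {}); enqueue []
  #9 pop 3: in={0,1,2,3} → {0,1,2,3} (no change)
  #10 pop 2: in={1,2,3} → {0,1,3} (no change)

Fixpoint:
  val[0] = {}
  val[1] = {3}
  val[2] = {0,1,3}
  val[3] = {0,1,2,3}
  val[4] = {0,1,2,3}
  val[5] = {3}
  val[6] = {1,2}
  val[7] = {3}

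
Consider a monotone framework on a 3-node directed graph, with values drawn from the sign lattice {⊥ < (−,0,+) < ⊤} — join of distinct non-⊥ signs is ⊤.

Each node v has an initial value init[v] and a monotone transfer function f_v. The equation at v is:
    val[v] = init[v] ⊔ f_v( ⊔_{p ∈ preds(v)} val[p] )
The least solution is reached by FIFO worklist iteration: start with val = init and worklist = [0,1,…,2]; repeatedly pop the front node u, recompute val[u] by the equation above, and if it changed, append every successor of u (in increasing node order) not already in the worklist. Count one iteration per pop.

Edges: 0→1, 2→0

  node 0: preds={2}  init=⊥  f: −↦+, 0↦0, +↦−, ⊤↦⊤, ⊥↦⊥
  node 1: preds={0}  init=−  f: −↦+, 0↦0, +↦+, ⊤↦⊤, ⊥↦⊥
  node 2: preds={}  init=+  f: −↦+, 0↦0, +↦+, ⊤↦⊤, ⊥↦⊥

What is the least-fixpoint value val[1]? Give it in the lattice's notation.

⊤

Iteration log — 3 steps:
  step 1. node 0  ⊔preds=+  new=−  old=⊥  +wl: 
  step 2. node 1  ⊔preds=−  new=⊤  old=−  +wl: 
  step 3. node 2  ⊔preds=⊥  new=+  stable

Least fixpoint reached:
  node 0: −
  node 1: ⊤
  node 2: +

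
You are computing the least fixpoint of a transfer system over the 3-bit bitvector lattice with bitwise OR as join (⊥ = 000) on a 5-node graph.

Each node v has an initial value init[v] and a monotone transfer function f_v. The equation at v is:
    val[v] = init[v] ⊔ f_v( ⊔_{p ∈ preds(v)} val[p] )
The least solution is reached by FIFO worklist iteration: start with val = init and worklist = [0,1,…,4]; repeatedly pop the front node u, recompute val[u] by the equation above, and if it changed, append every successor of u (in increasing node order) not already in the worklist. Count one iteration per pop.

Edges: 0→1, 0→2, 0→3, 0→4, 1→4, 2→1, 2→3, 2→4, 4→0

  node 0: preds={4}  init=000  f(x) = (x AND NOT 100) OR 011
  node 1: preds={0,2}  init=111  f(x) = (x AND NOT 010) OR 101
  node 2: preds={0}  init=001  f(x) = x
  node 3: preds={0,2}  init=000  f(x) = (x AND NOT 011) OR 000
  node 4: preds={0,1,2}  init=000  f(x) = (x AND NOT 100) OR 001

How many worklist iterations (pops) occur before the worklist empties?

Iteration log — 7 steps:
  step 1. node 0  ⊔preds=000  new=011  old=000  +wl: 
  step 2. node 1  ⊔preds=011  new=111  stable
  step 3. node 2  ⊔preds=011  new=011  old=001  +wl: 1
  step 4. node 3  ⊔preds=011  new=000  stable
  step 5. node 4  ⊔preds=111  new=011  old=000  +wl: 0
  step 6. node 1  ⊔preds=011  new=111  stable
  step 7. node 0  ⊔preds=011  new=011  stable

Least fixpoint reached:
  node 0: 011
  node 1: 111
  node 2: 011
  node 3: 000
  node 4: 011

7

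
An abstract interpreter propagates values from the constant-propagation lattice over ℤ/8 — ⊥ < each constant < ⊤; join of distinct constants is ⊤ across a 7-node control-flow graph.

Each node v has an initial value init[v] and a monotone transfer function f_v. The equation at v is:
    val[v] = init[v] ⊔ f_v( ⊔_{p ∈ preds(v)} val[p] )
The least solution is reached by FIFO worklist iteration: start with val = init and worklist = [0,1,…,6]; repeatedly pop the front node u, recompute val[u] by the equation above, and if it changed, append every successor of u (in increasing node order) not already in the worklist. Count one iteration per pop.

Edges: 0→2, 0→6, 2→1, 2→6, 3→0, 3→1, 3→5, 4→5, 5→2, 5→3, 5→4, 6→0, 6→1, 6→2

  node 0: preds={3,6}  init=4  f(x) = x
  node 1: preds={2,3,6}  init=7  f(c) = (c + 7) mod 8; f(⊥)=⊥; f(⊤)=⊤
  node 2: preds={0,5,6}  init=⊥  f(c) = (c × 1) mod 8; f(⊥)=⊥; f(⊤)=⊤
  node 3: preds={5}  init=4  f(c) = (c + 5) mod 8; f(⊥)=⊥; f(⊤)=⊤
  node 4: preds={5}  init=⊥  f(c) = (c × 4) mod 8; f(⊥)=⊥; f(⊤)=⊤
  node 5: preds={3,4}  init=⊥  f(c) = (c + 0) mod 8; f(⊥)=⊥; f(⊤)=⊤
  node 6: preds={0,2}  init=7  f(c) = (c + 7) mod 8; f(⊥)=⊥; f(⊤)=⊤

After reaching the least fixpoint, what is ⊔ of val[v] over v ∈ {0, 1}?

⊤

Worklist (18 pops):
  #1 pop 0: in=⊤ → ⊤ (was 4); enqueue []
  #2 pop 1: in=⊤ → ⊤ (was 7); enqueue []
  #3 pop 2: in=⊤ → ⊤ (was ⊥); enqueue [1]
  #4 pop 3: in=⊥ → 4 (no change)
  #5 pop 4: in=⊥ → ⊥ (no change)
  #6 pop 5: in=4 → 4 (was ⊥); enqueue [2,3,4]
  #7 pop 6: in=⊤ → ⊤ (was 7); enqueue [0]
  #8 pop 1: in=⊤ → ⊤ (no change)
  #9 pop 2: in=⊤ → ⊤ (no change)
  #10 pop 3: in=4 → ⊤ (was 4); enqueue [1,5]
  #11 pop 4: in=4 → 0 (was ⊥); enqueue []
  #12 pop 0: in=⊤ → ⊤ (no change)
  #13 pop 1: in=⊤ → ⊤ (no change)
  #14 pop 5: in=⊤ → ⊤ (was 4); enqueue [2,3,4]
  #15 pop 2: in=⊤ → ⊤ (no change)
  #16 pop 3: in=⊤ → ⊤ (no change)
  #17 pop 4: in=⊤ → ⊤ (was 0); enqueue [5]
  #18 pop 5: in=⊤ → ⊤ (no change)

Fixpoint:
  val[0] = ⊤
  val[1] = ⊤
  val[2] = ⊤
  val[3] = ⊤
  val[4] = ⊤
  val[5] = ⊤
  val[6] = ⊤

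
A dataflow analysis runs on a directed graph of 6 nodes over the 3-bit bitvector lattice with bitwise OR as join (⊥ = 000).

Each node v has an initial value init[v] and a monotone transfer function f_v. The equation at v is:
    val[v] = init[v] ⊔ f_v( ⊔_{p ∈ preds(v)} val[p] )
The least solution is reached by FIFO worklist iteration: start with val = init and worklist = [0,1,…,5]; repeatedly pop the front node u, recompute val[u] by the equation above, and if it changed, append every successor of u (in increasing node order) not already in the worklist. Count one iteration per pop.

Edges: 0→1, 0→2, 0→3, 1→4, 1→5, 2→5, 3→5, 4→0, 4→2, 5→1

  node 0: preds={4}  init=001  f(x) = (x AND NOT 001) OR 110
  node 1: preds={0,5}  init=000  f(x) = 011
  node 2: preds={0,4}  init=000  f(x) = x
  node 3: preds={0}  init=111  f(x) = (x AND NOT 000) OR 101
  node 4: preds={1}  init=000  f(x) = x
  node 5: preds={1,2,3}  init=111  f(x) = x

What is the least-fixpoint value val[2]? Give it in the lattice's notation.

Worklist (8 pops):
  #1 pop 0: in=000 → 111 (was 001); enqueue []
  #2 pop 1: in=111 → 011 (was 000); enqueue []
  #3 pop 2: in=111 → 111 (was 000); enqueue []
  #4 pop 3: in=111 → 111 (no change)
  #5 pop 4: in=011 → 011 (was 000); enqueue [0,2]
  #6 pop 5: in=111 → 111 (no change)
  #7 pop 0: in=011 → 111 (no change)
  #8 pop 2: in=111 → 111 (no change)

Fixpoint:
  val[0] = 111
  val[1] = 011
  val[2] = 111
  val[3] = 111
  val[4] = 011
  val[5] = 111

111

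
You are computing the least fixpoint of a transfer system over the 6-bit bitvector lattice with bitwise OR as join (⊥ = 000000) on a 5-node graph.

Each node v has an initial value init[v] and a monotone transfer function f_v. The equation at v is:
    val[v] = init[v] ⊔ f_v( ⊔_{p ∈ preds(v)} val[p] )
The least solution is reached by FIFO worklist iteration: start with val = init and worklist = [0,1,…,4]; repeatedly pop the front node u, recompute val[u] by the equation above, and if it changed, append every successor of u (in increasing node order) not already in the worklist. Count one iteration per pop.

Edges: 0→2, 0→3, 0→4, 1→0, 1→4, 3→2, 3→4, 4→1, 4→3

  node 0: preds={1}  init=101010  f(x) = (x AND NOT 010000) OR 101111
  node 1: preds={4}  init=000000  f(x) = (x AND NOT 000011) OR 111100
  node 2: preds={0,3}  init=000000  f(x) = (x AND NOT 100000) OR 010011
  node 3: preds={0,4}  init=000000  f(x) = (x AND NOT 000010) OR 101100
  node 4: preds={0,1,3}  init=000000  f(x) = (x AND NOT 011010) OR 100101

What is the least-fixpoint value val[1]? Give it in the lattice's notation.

111100

Worklist (9 pops):
  #1 pop 0: in=000000 → 101111 (was 101010); enqueue []
  #2 pop 1: in=000000 → 111100 (was 000000); enqueue [0]
  #3 pop 2: in=101111 → 011111 (was 000000); enqueue []
  #4 pop 3: in=101111 → 101101 (was 000000); enqueue [2]
  #5 pop 4: in=111111 → 100101 (was 000000); enqueue [1,3]
  #6 pop 0: in=111100 → 101111 (no change)
  #7 pop 2: in=101111 → 011111 (no change)
  #8 pop 1: in=100101 → 111100 (no change)
  #9 pop 3: in=101111 → 101101 (no change)

Fixpoint:
  val[0] = 101111
  val[1] = 111100
  val[2] = 011111
  val[3] = 101101
  val[4] = 100101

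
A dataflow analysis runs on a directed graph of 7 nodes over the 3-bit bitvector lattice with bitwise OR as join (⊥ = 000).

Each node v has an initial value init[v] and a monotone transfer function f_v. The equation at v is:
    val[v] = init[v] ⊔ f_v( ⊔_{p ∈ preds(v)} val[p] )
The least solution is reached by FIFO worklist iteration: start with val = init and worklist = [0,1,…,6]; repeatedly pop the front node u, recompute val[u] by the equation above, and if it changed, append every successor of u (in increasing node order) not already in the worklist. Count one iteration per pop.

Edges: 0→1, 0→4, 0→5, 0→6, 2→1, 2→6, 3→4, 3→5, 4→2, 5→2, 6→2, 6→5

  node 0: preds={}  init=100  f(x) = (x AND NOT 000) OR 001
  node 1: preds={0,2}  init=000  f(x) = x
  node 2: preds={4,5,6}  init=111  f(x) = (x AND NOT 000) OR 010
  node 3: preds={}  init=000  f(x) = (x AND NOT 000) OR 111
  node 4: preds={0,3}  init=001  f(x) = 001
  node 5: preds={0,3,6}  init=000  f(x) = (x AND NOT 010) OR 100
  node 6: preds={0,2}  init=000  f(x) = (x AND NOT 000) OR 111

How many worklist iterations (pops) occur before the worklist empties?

9

Worklist (9 pops):
  #1 pop 0: in=000 → 101 (was 100); enqueue []
  #2 pop 1: in=111 → 111 (was 000); enqueue []
  #3 pop 2: in=001 → 111 (no change)
  #4 pop 3: in=000 → 111 (was 000); enqueue []
  #5 pop 4: in=111 → 001 (no change)
  #6 pop 5: in=111 → 101 (was 000); enqueue [2]
  #7 pop 6: in=111 → 111 (was 000); enqueue [5]
  #8 pop 2: in=111 → 111 (no change)
  #9 pop 5: in=111 → 101 (no change)

Fixpoint:
  val[0] = 101
  val[1] = 111
  val[2] = 111
  val[3] = 111
  val[4] = 001
  val[5] = 101
  val[6] = 111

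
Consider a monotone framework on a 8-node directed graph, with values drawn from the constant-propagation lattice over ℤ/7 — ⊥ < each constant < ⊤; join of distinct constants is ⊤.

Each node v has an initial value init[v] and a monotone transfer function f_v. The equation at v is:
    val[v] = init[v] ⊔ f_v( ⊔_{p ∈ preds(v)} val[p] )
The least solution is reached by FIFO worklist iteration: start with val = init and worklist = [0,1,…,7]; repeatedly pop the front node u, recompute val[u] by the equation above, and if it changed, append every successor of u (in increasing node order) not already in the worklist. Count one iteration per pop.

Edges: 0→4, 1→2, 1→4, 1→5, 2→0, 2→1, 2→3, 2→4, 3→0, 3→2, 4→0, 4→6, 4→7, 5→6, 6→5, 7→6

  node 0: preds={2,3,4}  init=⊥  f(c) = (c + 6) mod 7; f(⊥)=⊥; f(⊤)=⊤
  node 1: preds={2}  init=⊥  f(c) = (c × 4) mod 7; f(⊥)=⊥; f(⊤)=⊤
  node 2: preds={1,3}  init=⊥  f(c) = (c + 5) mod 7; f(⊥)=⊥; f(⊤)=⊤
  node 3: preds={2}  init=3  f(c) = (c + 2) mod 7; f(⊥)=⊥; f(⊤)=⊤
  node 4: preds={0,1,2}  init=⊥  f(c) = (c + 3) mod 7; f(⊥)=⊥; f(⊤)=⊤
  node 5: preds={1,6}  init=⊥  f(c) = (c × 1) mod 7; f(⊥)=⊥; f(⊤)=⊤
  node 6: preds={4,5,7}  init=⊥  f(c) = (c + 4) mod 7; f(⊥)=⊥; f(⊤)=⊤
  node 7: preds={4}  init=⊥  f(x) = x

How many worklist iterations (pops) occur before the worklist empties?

21

Iteration log — 21 steps:
  step 1. node 0  ⊔preds=3  new=2  old=⊥  +wl: 
  step 2. node 1  ⊔preds=⊥  new=⊥  stable
  step 3. node 2  ⊔preds=3  new=1  old=⊥  +wl: 0,1
  step 4. node 3  ⊔preds=1  new=3  stable
  step 5. node 4  ⊔preds=⊤  new=⊤  old=⊥  +wl: 
  step 6. node 5  ⊔preds=⊥  new=⊥  stable
  step 7. node 6  ⊔preds=⊤  new=⊤  old=⊥  +wl: 5
  step 8. node 7  ⊔preds=⊤  new=⊤  old=⊥  +wl: 6
  step 9. node 0  ⊔preds=⊤  new=⊤  old=2  +wl: 4
  step 10. node 1  ⊔preds=1  new=4  old=⊥  +wl: 2
  step 11. node 5  ⊔preds=⊤  new=⊤  old=⊥  +wl: 
  step 12. node 6  ⊔preds=⊤  new=⊤  stable
  step 13. node 4  ⊔preds=⊤  new=⊤  stable
  step 14. node 2  ⊔preds=⊤  new=⊤  old=1  +wl: 0,1,3,4
  step 15. node 0  ⊔preds=⊤  new=⊤  stable
  step 16. node 1  ⊔preds=⊤  new=⊤  old=4  +wl: 2,5
  step 17. node 3  ⊔preds=⊤  new=⊤  old=3  +wl: 0
  step 18. node 4  ⊔preds=⊤  new=⊤  stable
  step 19. node 2  ⊔preds=⊤  new=⊤  stable
  step 20. node 5  ⊔preds=⊤  new=⊤  stable
  step 21. node 0  ⊔preds=⊤  new=⊤  stable

Least fixpoint reached:
  node 0: ⊤
  node 1: ⊤
  node 2: ⊤
  node 3: ⊤
  node 4: ⊤
  node 5: ⊤
  node 6: ⊤
  node 7: ⊤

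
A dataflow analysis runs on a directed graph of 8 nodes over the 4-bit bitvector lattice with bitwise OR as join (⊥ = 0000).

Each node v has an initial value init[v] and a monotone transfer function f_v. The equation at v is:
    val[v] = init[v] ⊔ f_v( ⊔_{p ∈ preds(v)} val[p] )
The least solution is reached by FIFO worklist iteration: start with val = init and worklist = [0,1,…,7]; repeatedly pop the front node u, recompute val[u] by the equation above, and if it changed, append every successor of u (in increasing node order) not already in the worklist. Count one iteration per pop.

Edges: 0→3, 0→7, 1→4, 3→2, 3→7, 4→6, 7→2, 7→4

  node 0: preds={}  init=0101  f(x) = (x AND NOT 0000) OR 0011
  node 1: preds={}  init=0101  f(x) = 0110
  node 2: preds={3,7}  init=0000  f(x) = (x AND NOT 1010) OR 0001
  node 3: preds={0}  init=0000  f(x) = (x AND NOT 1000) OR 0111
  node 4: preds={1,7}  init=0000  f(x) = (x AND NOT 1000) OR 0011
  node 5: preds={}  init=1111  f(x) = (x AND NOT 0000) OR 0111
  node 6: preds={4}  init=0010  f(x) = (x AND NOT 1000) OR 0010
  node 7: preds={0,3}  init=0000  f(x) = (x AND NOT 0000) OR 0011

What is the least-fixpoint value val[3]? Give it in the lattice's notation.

Iteration log — 10 steps:
  step 1. node 0  ⊔preds=0000  new=0111  old=0101  +wl: 
  step 2. node 1  ⊔preds=0000  new=0111  old=0101  +wl: 
  step 3. node 2  ⊔preds=0000  new=0001  old=0000  +wl: 
  step 4. node 3  ⊔preds=0111  new=0111  old=0000  +wl: 2
  step 5. node 4  ⊔preds=0111  new=0111  old=0000  +wl: 
  step 6. node 5  ⊔preds=0000  new=1111  stable
  step 7. node 6  ⊔preds=0111  new=0111  old=0010  +wl: 
  step 8. node 7  ⊔preds=0111  new=0111  old=0000  +wl: 4
  step 9. node 2  ⊔preds=0111  new=0101  old=0001  +wl: 
  step 10. node 4  ⊔preds=0111  new=0111  stable

Least fixpoint reached:
  node 0: 0111
  node 1: 0111
  node 2: 0101
  node 3: 0111
  node 4: 0111
  node 5: 1111
  node 6: 0111
  node 7: 0111

0111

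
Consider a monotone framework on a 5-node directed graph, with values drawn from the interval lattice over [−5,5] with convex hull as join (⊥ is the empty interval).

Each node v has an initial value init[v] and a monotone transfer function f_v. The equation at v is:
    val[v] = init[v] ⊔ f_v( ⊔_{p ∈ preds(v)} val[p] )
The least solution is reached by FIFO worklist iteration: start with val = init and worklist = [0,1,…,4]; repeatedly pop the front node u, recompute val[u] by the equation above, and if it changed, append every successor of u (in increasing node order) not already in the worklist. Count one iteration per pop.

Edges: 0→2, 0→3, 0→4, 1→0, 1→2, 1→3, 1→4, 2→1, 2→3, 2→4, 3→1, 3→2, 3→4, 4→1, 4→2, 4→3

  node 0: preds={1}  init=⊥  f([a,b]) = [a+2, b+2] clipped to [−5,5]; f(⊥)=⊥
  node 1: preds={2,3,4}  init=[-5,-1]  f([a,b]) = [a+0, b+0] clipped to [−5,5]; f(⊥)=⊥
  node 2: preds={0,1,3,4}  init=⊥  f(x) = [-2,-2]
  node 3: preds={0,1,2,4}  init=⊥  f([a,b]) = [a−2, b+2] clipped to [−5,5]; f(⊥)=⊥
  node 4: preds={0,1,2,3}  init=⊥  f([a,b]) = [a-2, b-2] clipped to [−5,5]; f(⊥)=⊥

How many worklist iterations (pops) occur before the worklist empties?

Iteration log — 15 steps:
  step 1. node 0  ⊔preds=[-5,-1]  new=[-3,1]  old=⊥  +wl: 
  step 2. node 1  ⊔preds=⊥  new=[-5,-1]  stable
  step 3. node 2  ⊔preds=[-5,1]  new=[-2,-2]  old=⊥  +wl: 1
  step 4. node 3  ⊔preds=[-5,1]  new=[-5,3]  old=⊥  +wl: 2
  step 5. node 4  ⊔preds=[-5,3]  new=[-5,1]  old=⊥  +wl: 3
  step 6. node 1  ⊔preds=[-5,3]  new=[-5,3]  old=[-5,-1]  +wl: 0,4
  step 7. node 2  ⊔preds=[-5,3]  new=[-2,-2]  stable
  step 8. node 3  ⊔preds=[-5,3]  new=[-5,5]  old=[-5,3]  +wl: 1,2
  step 9. node 0  ⊔preds=[-5,3]  new=[-3,5]  old=[-3,1]  +wl: 3
  step 10. node 4  ⊔preds=[-5,5]  new=[-5,3]  old=[-5,1]  +wl: 
  step 11. node 1  ⊔preds=[-5,5]  new=[-5,5]  old=[-5,3]  +wl: 0,4
  step 12. node 2  ⊔preds=[-5,5]  new=[-2,-2]  stable
  step 13. node 3  ⊔preds=[-5,5]  new=[-5,5]  stable
  step 14. node 0  ⊔preds=[-5,5]  new=[-3,5]  stable
  step 15. node 4  ⊔preds=[-5,5]  new=[-5,3]  stable

Least fixpoint reached:
  node 0: [-3,5]
  node 1: [-5,5]
  node 2: [-2,-2]
  node 3: [-5,5]
  node 4: [-5,3]

15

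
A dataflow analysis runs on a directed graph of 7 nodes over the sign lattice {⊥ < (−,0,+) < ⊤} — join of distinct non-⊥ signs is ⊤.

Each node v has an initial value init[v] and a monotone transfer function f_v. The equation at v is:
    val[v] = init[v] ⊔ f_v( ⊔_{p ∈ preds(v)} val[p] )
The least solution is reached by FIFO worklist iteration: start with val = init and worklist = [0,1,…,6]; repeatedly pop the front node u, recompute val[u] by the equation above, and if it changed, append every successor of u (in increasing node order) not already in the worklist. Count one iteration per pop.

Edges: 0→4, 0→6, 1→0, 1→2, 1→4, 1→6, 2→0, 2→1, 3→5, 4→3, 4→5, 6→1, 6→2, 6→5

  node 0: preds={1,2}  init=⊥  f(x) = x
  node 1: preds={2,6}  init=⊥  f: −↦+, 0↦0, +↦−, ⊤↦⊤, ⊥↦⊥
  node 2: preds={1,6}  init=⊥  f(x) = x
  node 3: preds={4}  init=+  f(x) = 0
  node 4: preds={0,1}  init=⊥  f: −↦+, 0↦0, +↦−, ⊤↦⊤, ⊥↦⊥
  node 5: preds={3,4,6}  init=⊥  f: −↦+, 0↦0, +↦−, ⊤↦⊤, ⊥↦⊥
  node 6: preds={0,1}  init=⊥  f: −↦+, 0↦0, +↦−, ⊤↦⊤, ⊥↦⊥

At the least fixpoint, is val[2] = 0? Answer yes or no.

Trace (7 dequeues):
  [1] u=0 | in ⊥ | out ⊥ | ==
  [2] u=1 | in ⊥ | out ⊥ | ==
  [3] u=2 | in ⊥ | out ⊥ | ==
  [4] u=3 | in ⊥ | out ⊤ | prev + | push {}
  [5] u=4 | in ⊥ | out ⊥ | ==
  [6] u=5 | in ⊤ | out ⊤ | prev ⊥ | push {}
  [7] u=6 | in ⊥ | out ⊥ | ==

Converged values:
  [0] ⊥
  [1] ⊥
  [2] ⊥
  [3] ⊤
  [4] ⊥
  [5] ⊤
  [6] ⊥

no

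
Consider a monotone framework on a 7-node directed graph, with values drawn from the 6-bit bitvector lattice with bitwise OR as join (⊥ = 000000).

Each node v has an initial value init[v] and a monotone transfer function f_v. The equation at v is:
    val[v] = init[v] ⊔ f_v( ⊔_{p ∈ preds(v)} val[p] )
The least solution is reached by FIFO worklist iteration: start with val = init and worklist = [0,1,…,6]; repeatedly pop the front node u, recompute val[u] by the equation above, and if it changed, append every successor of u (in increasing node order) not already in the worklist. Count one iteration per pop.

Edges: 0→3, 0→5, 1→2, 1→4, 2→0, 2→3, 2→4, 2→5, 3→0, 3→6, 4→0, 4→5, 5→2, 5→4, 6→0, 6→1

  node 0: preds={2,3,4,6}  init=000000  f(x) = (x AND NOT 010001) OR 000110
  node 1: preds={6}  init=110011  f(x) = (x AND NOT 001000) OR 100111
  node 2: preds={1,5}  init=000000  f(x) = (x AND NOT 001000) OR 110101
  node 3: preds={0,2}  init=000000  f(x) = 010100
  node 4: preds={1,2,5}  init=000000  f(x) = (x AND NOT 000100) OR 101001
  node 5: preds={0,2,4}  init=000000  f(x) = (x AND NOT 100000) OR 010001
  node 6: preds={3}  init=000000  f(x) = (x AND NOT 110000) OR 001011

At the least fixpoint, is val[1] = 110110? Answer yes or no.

no

Trace (13 dequeues):
  [1] u=0 | in 000000 | out 000110 | prev 000000 | push {}
  [2] u=1 | in 000000 | out 110111 | prev 110011 | push {}
  [3] u=2 | in 110111 | out 110111 | prev 000000 | push {0}
  [4] u=3 | in 110111 | out 010100 | prev 000000 | push {}
  [5] u=4 | in 110111 | out 111011 | prev 000000 | push {}
  [6] u=5 | in 111111 | out 011111 | prev 000000 | push {2,4}
  [7] u=6 | in 010100 | out 001111 | prev 000000 | push {1}
  [8] u=0 | in 111111 | out 101110 | prev 000110 | push {3,5}
  [9] u=2 | in 111111 | out 110111 | ==
  [10] u=4 | in 111111 | out 111011 | ==
  [11] u=1 | in 001111 | out 110111 | ==
  [12] u=3 | in 111111 | out 010100 | ==
  [13] u=5 | in 111111 | out 011111 | ==

Converged values:
  [0] 101110
  [1] 110111
  [2] 110111
  [3] 010100
  [4] 111011
  [5] 011111
  [6] 001111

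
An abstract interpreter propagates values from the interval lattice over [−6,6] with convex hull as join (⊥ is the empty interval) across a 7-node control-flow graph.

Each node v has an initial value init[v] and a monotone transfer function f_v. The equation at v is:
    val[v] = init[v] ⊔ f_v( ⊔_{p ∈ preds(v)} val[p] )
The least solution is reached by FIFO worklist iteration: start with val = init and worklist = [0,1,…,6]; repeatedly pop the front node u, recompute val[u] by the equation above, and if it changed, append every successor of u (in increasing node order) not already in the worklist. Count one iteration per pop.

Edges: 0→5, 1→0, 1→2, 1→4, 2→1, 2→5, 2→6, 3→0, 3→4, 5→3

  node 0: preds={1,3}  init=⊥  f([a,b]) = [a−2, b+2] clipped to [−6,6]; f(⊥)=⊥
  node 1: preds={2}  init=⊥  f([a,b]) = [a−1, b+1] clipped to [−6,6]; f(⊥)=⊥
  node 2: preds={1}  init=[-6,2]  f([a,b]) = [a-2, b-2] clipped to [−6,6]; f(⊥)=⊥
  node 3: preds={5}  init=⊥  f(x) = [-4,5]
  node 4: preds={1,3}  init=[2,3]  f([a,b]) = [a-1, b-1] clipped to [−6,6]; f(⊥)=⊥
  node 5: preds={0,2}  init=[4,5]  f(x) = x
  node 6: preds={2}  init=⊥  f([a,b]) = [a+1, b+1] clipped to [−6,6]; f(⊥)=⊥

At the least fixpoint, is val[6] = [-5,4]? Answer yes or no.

Trace (11 dequeues):
  [1] u=0 | in ⊥ | out ⊥ | ==
  [2] u=1 | in [-6,2] | out [-6,3] | prev ⊥ | push {0}
  [3] u=2 | in [-6,3] | out [-6,2] | ==
  [4] u=3 | in [4,5] | out [-4,5] | prev ⊥ | push {}
  [5] u=4 | in [-6,5] | out [-6,4] | prev [2,3] | push {}
  [6] u=5 | in [-6,2] | out [-6,5] | prev [4,5] | push {3}
  [7] u=6 | in [-6,2] | out [-5,3] | prev ⊥ | push {}
  [8] u=0 | in [-6,5] | out [-6,6] | prev ⊥ | push {5}
  [9] u=3 | in [-6,5] | out [-4,5] | ==
  [10] u=5 | in [-6,6] | out [-6,6] | prev [-6,5] | push {3}
  [11] u=3 | in [-6,6] | out [-4,5] | ==

Converged values:
  [0] [-6,6]
  [1] [-6,3]
  [2] [-6,2]
  [3] [-4,5]
  [4] [-6,4]
  [5] [-6,6]
  [6] [-5,3]

no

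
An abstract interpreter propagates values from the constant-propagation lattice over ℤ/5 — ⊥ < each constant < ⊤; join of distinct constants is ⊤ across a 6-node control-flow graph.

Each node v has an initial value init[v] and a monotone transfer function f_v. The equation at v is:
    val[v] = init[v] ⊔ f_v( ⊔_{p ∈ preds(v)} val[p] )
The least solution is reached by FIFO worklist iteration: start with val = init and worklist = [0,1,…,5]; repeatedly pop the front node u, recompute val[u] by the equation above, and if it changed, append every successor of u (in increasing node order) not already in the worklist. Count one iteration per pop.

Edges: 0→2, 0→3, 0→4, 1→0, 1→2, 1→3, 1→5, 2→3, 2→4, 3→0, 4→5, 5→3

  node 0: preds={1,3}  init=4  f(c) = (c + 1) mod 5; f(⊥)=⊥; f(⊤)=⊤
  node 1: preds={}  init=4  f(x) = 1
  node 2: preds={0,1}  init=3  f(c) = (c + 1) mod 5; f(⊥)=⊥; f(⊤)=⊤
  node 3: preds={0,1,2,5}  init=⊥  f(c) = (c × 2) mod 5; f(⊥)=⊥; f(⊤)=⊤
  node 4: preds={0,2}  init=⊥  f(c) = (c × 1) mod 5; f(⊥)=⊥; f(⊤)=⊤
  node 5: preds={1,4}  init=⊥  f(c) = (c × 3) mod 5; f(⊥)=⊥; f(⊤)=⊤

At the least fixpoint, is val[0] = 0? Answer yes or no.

Trace (8 dequeues):
  [1] u=0 | in 4 | out ⊤ | prev 4 | push {}
  [2] u=1 | in ⊥ | out ⊤ | prev 4 | push {0}
  [3] u=2 | in ⊤ | out ⊤ | prev 3 | push {}
  [4] u=3 | in ⊤ | out ⊤ | prev ⊥ | push {}
  [5] u=4 | in ⊤ | out ⊤ | prev ⊥ | push {}
  [6] u=5 | in ⊤ | out ⊤ | prev ⊥ | push {3}
  [7] u=0 | in ⊤ | out ⊤ | ==
  [8] u=3 | in ⊤ | out ⊤ | ==

Converged values:
  [0] ⊤
  [1] ⊤
  [2] ⊤
  [3] ⊤
  [4] ⊤
  [5] ⊤

no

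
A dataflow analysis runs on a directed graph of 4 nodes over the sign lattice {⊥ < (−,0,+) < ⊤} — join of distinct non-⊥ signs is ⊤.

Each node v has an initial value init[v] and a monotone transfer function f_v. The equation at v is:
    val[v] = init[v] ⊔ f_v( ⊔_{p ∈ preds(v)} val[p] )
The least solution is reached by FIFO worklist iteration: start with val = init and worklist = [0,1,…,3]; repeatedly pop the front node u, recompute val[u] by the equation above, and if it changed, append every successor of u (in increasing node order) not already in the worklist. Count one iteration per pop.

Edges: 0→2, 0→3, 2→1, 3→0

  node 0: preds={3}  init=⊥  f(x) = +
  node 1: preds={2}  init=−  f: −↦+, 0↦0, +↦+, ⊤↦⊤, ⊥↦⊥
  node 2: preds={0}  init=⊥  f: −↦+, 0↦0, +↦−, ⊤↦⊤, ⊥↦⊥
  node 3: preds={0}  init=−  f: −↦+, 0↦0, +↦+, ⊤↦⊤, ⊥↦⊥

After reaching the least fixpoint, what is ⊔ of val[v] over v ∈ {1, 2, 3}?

⊤

Iteration log — 6 steps:
  step 1. node 0  ⊔preds=−  new=+  old=⊥  +wl: 
  step 2. node 1  ⊔preds=⊥  new=−  stable
  step 3. node 2  ⊔preds=+  new=−  old=⊥  +wl: 1
  step 4. node 3  ⊔preds=+  new=⊤  old=−  +wl: 0
  step 5. node 1  ⊔preds=−  new=⊤  old=−  +wl: 
  step 6. node 0  ⊔preds=⊤  new=+  stable

Least fixpoint reached:
  node 0: +
  node 1: ⊤
  node 2: −
  node 3: ⊤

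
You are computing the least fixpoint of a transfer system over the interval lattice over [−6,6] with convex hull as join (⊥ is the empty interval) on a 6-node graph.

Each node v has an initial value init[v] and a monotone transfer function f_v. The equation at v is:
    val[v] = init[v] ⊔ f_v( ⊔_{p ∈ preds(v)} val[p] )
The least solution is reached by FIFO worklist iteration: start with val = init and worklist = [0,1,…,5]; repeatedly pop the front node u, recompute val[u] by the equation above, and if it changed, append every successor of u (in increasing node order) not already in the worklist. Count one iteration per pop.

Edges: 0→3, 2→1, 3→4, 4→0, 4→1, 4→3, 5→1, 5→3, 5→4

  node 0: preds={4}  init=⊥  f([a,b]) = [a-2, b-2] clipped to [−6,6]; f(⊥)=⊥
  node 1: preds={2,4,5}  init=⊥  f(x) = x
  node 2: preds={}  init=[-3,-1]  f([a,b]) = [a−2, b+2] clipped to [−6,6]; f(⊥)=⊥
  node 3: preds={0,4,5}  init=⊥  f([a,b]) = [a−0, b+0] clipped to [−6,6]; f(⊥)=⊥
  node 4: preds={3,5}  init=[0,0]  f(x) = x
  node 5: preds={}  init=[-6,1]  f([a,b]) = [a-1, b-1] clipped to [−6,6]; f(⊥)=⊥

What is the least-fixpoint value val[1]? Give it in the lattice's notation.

Trace (9 dequeues):
  [1] u=0 | in [0,0] | out [-2,-2] | prev ⊥ | push {}
  [2] u=1 | in [-6,1] | out [-6,1] | prev ⊥ | push {}
  [3] u=2 | in ⊥ | out [-3,-1] | ==
  [4] u=3 | in [-6,1] | out [-6,1] | prev ⊥ | push {}
  [5] u=4 | in [-6,1] | out [-6,1] | prev [0,0] | push {0,1,3}
  [6] u=5 | in ⊥ | out [-6,1] | ==
  [7] u=0 | in [-6,1] | out [-6,-1] | prev [-2,-2] | push {}
  [8] u=1 | in [-6,1] | out [-6,1] | ==
  [9] u=3 | in [-6,1] | out [-6,1] | ==

Converged values:
  [0] [-6,-1]
  [1] [-6,1]
  [2] [-3,-1]
  [3] [-6,1]
  [4] [-6,1]
  [5] [-6,1]

[-6,1]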